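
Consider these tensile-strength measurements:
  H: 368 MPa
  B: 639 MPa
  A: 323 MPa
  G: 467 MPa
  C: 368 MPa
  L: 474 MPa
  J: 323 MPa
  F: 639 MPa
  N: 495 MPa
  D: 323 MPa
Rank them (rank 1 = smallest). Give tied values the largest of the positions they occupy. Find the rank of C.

Sorted (ascending): 323, 323, 323, 368, 368, 467, 474, 495, 639, 639
The 3 values of 323 occupy positions 1–3 → each gets rank 3.
The 2 values of 368 occupy positions 4–5 → each gets rank 5.
The 2 values of 639 occupy positions 9–10 → each gets rank 10.
C has value 368 MPa → rank 5.

5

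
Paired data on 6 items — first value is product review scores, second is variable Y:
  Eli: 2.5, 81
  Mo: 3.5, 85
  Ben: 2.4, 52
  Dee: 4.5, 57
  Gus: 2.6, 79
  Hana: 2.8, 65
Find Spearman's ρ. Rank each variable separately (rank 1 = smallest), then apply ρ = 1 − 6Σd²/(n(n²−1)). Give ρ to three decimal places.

0.200

Ranks of variable 1: 2, 5, 1, 6, 3, 4
Ranks of variable 2: 5, 6, 1, 2, 4, 3
d = r₁ − r₂: -3, -1, 0, 4, -1, 1
d²: 9, 1, 0, 16, 1, 1; Σd² = 28
ρ = 1 − 6·28/(6·35) = 1 − 168/210 = 0.200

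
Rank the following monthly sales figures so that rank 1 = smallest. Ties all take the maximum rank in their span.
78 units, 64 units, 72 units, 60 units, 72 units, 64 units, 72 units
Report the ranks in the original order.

Sorted (ascending): 60, 64, 64, 72, 72, 72, 78
The 2 values of 64 occupy positions 2–3 → each gets rank 3.
The 3 values of 72 occupy positions 4–6 → each gets rank 6.

7, 3, 6, 1, 6, 3, 6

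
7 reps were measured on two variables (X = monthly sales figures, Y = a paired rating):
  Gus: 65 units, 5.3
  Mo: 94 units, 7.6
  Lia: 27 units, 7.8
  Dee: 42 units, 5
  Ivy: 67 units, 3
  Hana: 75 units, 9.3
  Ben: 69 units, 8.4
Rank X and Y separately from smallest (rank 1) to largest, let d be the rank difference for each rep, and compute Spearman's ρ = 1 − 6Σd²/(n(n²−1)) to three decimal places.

0.357

Ranks of variable 1: 3, 7, 1, 2, 4, 6, 5
Ranks of variable 2: 3, 4, 5, 2, 1, 7, 6
d = r₁ − r₂: 0, 3, -4, 0, 3, -1, -1
d²: 0, 9, 16, 0, 9, 1, 1; Σd² = 36
ρ = 1 − 6·36/(7·48) = 1 − 216/336 = 0.357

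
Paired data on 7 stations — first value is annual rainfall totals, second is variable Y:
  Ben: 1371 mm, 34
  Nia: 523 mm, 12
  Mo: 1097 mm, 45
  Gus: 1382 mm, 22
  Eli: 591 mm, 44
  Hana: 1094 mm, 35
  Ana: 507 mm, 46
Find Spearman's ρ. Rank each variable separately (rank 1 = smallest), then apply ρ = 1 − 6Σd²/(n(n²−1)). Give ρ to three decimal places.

-0.357

Ranks of variable 1: 6, 2, 5, 7, 3, 4, 1
Ranks of variable 2: 3, 1, 6, 2, 5, 4, 7
d = r₁ − r₂: 3, 1, -1, 5, -2, 0, -6
d²: 9, 1, 1, 25, 4, 0, 36; Σd² = 76
ρ = 1 − 6·76/(7·48) = 1 − 456/336 = -0.357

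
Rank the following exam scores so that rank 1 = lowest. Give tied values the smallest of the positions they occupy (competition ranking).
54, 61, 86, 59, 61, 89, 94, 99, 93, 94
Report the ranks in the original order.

1, 3, 5, 2, 3, 6, 8, 10, 7, 8

Sorted (ascending): 54, 59, 61, 61, 86, 89, 93, 94, 94, 99
The 2 values of 61 occupy positions 3–4 → each gets rank 3.
The 2 values of 94 occupy positions 8–9 → each gets rank 8.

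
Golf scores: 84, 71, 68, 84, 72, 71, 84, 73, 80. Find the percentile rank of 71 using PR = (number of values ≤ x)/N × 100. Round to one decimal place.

33.3

N = 9.
Strictly below 71: 1. Equal to 71: 2.
PR = 3/9 × 100 = 33.3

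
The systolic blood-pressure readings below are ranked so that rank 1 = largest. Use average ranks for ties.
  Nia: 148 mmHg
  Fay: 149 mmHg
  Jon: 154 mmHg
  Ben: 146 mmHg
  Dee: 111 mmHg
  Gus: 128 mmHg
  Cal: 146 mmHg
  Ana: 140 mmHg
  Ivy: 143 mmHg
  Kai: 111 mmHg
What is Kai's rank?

9.5

Sorted (descending): 154, 149, 148, 146, 146, 143, 140, 128, 111, 111
The 2 values of 146 occupy positions 4–5 → average rank (4+5)/2 = 4.5.
The 2 values of 111 occupy positions 9–10 → average rank (9+10)/2 = 9.5.
Kai has value 111 mmHg → rank 9.5.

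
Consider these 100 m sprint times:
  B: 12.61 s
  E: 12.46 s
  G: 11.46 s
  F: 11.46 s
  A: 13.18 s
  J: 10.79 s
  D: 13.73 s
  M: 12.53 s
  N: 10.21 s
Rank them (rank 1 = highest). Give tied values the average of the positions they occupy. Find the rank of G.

6.5

Sorted (descending): 13.73, 13.18, 12.61, 12.53, 12.46, 11.46, 11.46, 10.79, 10.21
The 2 values of 11.46 occupy positions 6–7 → average rank (6+7)/2 = 6.5.
G has value 11.46 s → rank 6.5.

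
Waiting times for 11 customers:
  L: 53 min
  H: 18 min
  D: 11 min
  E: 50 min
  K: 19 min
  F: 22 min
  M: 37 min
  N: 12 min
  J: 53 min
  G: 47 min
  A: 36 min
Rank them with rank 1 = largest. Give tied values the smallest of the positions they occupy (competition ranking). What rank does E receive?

Sorted (descending): 53, 53, 50, 47, 37, 36, 22, 19, 18, 12, 11
The 2 values of 53 occupy positions 1–2 → each gets rank 1.
E has value 50 min → rank 3.

3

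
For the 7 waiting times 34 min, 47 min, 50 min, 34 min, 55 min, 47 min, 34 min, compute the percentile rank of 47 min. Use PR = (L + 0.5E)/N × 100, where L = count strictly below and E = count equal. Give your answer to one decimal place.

57.1

N = 7.
Strictly below 47: 3. Equal to 47: 2.
PR = (3 + 0.5·2)/7 × 100 = 57.1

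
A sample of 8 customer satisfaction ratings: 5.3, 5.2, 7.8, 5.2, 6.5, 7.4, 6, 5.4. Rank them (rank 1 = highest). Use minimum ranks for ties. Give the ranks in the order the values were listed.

6, 7, 1, 7, 3, 2, 4, 5

Sorted (descending): 7.8, 7.4, 6.5, 6, 5.4, 5.3, 5.2, 5.2
The 2 values of 5.2 occupy positions 7–8 → each gets rank 7.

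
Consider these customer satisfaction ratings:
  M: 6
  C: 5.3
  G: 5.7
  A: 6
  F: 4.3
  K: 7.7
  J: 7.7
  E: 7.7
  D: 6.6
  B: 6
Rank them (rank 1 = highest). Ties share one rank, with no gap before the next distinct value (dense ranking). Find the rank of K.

1

Sorted (descending): 7.7, 7.7, 7.7, 6.6, 6, 6, 6, 5.7, 5.3, 4.3
The 3 values of 7.7 share dense rank 1.
The 3 values of 6 share dense rank 3.
Remaining distinct values take the next consecutive integers.
K has value 7.7 → rank 1.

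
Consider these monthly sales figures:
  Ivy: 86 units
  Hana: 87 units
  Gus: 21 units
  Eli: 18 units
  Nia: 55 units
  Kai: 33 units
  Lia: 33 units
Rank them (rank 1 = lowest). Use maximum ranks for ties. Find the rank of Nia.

5

Sorted (ascending): 18, 21, 33, 33, 55, 86, 87
The 2 values of 33 occupy positions 3–4 → each gets rank 4.
Nia has value 55 units → rank 5.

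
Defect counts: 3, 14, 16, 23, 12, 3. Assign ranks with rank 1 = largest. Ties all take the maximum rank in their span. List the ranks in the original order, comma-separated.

6, 3, 2, 1, 4, 6

Sorted (descending): 23, 16, 14, 12, 3, 3
The 2 values of 3 occupy positions 5–6 → each gets rank 6.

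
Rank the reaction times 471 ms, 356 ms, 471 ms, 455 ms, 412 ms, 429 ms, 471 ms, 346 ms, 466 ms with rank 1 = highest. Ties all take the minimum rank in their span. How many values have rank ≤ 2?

3

Sorted (descending): 471, 471, 471, 466, 455, 429, 412, 356, 346
The 3 values of 471 occupy positions 1–3 → each gets rank 1.
Ranks ≤ 2: {1, 1, 1} → 3 values.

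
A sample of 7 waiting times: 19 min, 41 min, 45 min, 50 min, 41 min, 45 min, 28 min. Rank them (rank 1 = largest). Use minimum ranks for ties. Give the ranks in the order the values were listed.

7, 4, 2, 1, 4, 2, 6

Sorted (descending): 50, 45, 45, 41, 41, 28, 19
The 2 values of 45 occupy positions 2–3 → each gets rank 2.
The 2 values of 41 occupy positions 4–5 → each gets rank 4.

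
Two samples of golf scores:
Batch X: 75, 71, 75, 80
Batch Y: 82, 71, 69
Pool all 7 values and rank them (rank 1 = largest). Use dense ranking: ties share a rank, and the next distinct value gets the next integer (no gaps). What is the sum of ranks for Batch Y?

Sorted (descending): 82, 80, 75, 75, 71, 71, 69
The 2 values of 75 share dense rank 3.
The 2 values of 71 share dense rank 4.
Remaining distinct values take the next consecutive integers.
Batch Y values → pooled ranks: 82→1, 71→4, 69→5
Rank sum = 1 + 4 + 5 = 10

10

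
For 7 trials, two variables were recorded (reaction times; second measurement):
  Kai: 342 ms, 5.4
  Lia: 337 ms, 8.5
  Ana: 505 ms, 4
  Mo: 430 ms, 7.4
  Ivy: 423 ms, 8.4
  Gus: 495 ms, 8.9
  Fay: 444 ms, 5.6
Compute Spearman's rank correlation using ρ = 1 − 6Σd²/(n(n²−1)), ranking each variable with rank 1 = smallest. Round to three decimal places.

Ranks of variable 1: 2, 1, 7, 4, 3, 6, 5
Ranks of variable 2: 2, 6, 1, 4, 5, 7, 3
d = r₁ − r₂: 0, -5, 6, 0, -2, -1, 2
d²: 0, 25, 36, 0, 4, 1, 4; Σd² = 70
ρ = 1 − 6·70/(7·48) = 1 − 420/336 = -0.250

-0.250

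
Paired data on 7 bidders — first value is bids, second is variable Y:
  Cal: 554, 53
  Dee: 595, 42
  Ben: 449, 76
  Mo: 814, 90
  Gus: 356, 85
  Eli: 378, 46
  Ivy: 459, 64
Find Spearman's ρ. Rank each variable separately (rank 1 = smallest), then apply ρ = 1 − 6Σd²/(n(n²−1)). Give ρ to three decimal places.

-0.036

Ranks of variable 1: 5, 6, 3, 7, 1, 2, 4
Ranks of variable 2: 3, 1, 5, 7, 6, 2, 4
d = r₁ − r₂: 2, 5, -2, 0, -5, 0, 0
d²: 4, 25, 4, 0, 25, 0, 0; Σd² = 58
ρ = 1 − 6·58/(7·48) = 1 − 348/336 = -0.036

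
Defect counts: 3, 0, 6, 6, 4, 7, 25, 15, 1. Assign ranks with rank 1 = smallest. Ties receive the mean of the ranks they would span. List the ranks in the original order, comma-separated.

3, 1, 5.5, 5.5, 4, 7, 9, 8, 2

Sorted (ascending): 0, 1, 3, 4, 6, 6, 7, 15, 25
The 2 values of 6 occupy positions 5–6 → average rank (5+6)/2 = 5.5.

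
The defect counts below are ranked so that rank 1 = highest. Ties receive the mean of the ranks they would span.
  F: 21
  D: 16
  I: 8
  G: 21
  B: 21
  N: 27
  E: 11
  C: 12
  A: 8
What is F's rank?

Sorted (descending): 27, 21, 21, 21, 16, 12, 11, 8, 8
The 3 values of 21 occupy positions 2–4 → average rank 3.
The 2 values of 8 occupy positions 8–9 → average rank (8+9)/2 = 8.5.
F has value 21 → rank 3.

3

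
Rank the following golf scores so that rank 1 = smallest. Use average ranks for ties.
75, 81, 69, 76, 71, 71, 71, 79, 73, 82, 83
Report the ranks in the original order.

Sorted (ascending): 69, 71, 71, 71, 73, 75, 76, 79, 81, 82, 83
The 3 values of 71 occupy positions 2–4 → average rank 3.

6, 9, 1, 7, 3, 3, 3, 8, 5, 10, 11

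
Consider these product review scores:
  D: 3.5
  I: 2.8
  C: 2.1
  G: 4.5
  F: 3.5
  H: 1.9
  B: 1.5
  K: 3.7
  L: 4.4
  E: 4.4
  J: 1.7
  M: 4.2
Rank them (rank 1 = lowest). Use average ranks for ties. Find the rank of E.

10.5

Sorted (ascending): 1.5, 1.7, 1.9, 2.1, 2.8, 3.5, 3.5, 3.7, 4.2, 4.4, 4.4, 4.5
The 2 values of 3.5 occupy positions 6–7 → average rank (6+7)/2 = 6.5.
The 2 values of 4.4 occupy positions 10–11 → average rank (10+11)/2 = 10.5.
E has value 4.4 → rank 10.5.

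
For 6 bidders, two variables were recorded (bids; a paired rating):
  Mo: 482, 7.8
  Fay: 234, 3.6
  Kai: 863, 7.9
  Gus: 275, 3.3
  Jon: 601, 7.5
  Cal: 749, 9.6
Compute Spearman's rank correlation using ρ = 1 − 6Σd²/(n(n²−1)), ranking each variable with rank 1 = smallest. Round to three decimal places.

Ranks of variable 1: 3, 1, 6, 2, 4, 5
Ranks of variable 2: 4, 2, 5, 1, 3, 6
d = r₁ − r₂: -1, -1, 1, 1, 1, -1
d²: 1, 1, 1, 1, 1, 1; Σd² = 6
ρ = 1 − 6·6/(6·35) = 1 − 36/210 = 0.829

0.829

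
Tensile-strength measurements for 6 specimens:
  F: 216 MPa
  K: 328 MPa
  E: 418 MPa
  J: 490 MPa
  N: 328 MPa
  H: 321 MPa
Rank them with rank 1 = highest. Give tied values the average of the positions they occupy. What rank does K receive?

3.5

Sorted (descending): 490, 418, 328, 328, 321, 216
The 2 values of 328 occupy positions 3–4 → average rank (3+4)/2 = 3.5.
K has value 328 MPa → rank 3.5.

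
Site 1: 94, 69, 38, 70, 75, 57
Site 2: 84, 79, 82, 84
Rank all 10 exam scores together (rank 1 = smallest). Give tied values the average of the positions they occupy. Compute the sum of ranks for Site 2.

30

Sorted (ascending): 38, 57, 69, 70, 75, 79, 82, 84, 84, 94
The 2 values of 84 occupy positions 8–9 → average rank (8+9)/2 = 8.5.
Site 2 values → pooled ranks: 84→8.5, 79→6, 82→7, 84→8.5
Rank sum = 8.5 + 6 + 7 + 8.5 = 30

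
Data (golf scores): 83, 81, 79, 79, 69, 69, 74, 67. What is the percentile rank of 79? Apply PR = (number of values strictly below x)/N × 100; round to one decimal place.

N = 8.
Strictly below 79: 4. Equal to 79: 2.
PR = 4/8 × 100 = 50.0

50.0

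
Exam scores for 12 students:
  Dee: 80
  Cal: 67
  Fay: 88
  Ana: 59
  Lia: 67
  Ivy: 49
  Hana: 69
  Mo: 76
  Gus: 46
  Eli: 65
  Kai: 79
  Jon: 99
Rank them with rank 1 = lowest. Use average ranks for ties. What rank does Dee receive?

10

Sorted (ascending): 46, 49, 59, 65, 67, 67, 69, 76, 79, 80, 88, 99
The 2 values of 67 occupy positions 5–6 → average rank (5+6)/2 = 5.5.
Dee has value 80 → rank 10.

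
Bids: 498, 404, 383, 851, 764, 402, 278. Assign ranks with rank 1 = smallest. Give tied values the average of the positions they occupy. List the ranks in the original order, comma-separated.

5, 4, 2, 7, 6, 3, 1

Sorted (ascending): 278, 383, 402, 404, 498, 764, 851
No ties — each value takes its position as its rank.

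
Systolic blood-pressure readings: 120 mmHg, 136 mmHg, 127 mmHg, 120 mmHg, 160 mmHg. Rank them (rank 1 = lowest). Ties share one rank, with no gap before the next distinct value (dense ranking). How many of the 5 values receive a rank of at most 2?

Sorted (ascending): 120, 120, 127, 136, 160
The 2 values of 120 share dense rank 1.
Remaining distinct values take the next consecutive integers.
Ranks ≤ 2: {1, 1, 2} → 3 values.

3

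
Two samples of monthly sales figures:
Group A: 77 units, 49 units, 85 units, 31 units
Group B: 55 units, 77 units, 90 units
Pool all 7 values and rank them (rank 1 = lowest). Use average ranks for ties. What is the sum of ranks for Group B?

Sorted (ascending): 31, 49, 55, 77, 77, 85, 90
The 2 values of 77 occupy positions 4–5 → average rank (4+5)/2 = 4.5.
Group B values → pooled ranks: 55→3, 77→4.5, 90→7
Rank sum = 3 + 4.5 + 7 = 14.5

14.5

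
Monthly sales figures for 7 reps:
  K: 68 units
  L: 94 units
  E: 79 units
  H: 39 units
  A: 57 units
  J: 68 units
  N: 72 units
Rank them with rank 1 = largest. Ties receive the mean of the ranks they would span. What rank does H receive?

Sorted (descending): 94, 79, 72, 68, 68, 57, 39
The 2 values of 68 occupy positions 4–5 → average rank (4+5)/2 = 4.5.
H has value 39 units → rank 7.

7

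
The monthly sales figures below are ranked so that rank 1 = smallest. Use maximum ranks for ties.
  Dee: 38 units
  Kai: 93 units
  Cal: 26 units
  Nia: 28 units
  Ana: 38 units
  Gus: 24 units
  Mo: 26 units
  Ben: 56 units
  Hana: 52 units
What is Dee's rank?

Sorted (ascending): 24, 26, 26, 28, 38, 38, 52, 56, 93
The 2 values of 26 occupy positions 2–3 → each gets rank 3.
The 2 values of 38 occupy positions 5–6 → each gets rank 6.
Dee has value 38 units → rank 6.

6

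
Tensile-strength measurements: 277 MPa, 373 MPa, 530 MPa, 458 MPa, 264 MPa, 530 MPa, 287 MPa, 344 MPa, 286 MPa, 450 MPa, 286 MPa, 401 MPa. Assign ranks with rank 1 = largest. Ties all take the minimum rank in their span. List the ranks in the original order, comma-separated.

11, 6, 1, 3, 12, 1, 8, 7, 9, 4, 9, 5

Sorted (descending): 530, 530, 458, 450, 401, 373, 344, 287, 286, 286, 277, 264
The 2 values of 530 occupy positions 1–2 → each gets rank 1.
The 2 values of 286 occupy positions 9–10 → each gets rank 9.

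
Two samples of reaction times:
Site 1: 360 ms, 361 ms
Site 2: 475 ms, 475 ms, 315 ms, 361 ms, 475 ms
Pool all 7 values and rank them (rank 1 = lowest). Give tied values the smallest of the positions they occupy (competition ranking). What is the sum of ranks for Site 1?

5

Sorted (ascending): 315, 360, 361, 361, 475, 475, 475
The 2 values of 361 occupy positions 3–4 → each gets rank 3.
The 3 values of 475 occupy positions 5–7 → each gets rank 5.
Site 1 values → pooled ranks: 360→2, 361→3
Rank sum = 2 + 3 = 5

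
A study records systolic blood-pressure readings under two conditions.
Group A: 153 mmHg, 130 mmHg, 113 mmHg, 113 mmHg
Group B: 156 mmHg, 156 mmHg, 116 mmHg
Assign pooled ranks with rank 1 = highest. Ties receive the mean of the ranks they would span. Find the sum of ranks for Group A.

20

Sorted (descending): 156, 156, 153, 130, 116, 113, 113
The 2 values of 156 occupy positions 1–2 → average rank (1+2)/2 = 1.5.
The 2 values of 113 occupy positions 6–7 → average rank (6+7)/2 = 6.5.
Group A values → pooled ranks: 153→3, 130→4, 113→6.5, 113→6.5
Rank sum = 3 + 4 + 6.5 + 6.5 = 20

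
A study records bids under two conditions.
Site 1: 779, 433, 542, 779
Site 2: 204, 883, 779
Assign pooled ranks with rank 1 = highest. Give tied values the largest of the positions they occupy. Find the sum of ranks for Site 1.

Sorted (descending): 883, 779, 779, 779, 542, 433, 204
The 3 values of 779 occupy positions 2–4 → each gets rank 4.
Site 1 values → pooled ranks: 779→4, 433→6, 542→5, 779→4
Rank sum = 4 + 6 + 5 + 4 = 19

19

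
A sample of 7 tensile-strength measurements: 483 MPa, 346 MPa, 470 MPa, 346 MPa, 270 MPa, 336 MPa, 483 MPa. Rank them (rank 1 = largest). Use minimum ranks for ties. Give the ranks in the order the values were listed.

Sorted (descending): 483, 483, 470, 346, 346, 336, 270
The 2 values of 483 occupy positions 1–2 → each gets rank 1.
The 2 values of 346 occupy positions 4–5 → each gets rank 4.

1, 4, 3, 4, 7, 6, 1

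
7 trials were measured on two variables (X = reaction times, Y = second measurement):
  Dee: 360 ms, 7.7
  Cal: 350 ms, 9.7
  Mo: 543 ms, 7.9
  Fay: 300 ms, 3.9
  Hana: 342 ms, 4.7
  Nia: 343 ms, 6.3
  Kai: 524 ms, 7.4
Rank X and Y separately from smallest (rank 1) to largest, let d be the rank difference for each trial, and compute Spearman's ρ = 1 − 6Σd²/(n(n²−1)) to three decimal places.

0.750

Ranks of variable 1: 5, 4, 7, 1, 2, 3, 6
Ranks of variable 2: 5, 7, 6, 1, 2, 3, 4
d = r₁ − r₂: 0, -3, 1, 0, 0, 0, 2
d²: 0, 9, 1, 0, 0, 0, 4; Σd² = 14
ρ = 1 − 6·14/(7·48) = 1 − 84/336 = 0.750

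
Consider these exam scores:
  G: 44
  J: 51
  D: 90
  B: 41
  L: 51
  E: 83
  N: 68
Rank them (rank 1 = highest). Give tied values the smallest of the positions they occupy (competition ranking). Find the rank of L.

4

Sorted (descending): 90, 83, 68, 51, 51, 44, 41
The 2 values of 51 occupy positions 4–5 → each gets rank 4.
L has value 51 → rank 4.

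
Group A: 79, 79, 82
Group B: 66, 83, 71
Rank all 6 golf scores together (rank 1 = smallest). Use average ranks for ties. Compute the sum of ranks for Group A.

12

Sorted (ascending): 66, 71, 79, 79, 82, 83
The 2 values of 79 occupy positions 3–4 → average rank (3+4)/2 = 3.5.
Group A values → pooled ranks: 79→3.5, 79→3.5, 82→5
Rank sum = 3.5 + 3.5 + 5 = 12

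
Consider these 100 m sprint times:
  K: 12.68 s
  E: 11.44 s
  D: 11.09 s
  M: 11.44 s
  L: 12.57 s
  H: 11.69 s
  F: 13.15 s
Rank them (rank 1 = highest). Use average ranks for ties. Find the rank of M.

5.5

Sorted (descending): 13.15, 12.68, 12.57, 11.69, 11.44, 11.44, 11.09
The 2 values of 11.44 occupy positions 5–6 → average rank (5+6)/2 = 5.5.
M has value 11.44 s → rank 5.5.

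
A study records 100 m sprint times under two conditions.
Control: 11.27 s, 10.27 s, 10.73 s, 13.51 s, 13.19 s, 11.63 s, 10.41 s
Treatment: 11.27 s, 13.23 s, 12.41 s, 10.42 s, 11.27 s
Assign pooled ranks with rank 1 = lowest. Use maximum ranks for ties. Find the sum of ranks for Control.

Sorted (ascending): 10.27, 10.41, 10.42, 10.73, 11.27, 11.27, 11.27, 11.63, 12.41, 13.19, 13.23, 13.51
The 3 values of 11.27 occupy positions 5–7 → each gets rank 7.
Control values → pooled ranks: 11.27→7, 10.27→1, 10.73→4, 13.51→12, 13.19→10, 11.63→8, 10.41→2
Rank sum = 7 + 1 + 4 + 12 + 10 + 8 + 2 = 44

44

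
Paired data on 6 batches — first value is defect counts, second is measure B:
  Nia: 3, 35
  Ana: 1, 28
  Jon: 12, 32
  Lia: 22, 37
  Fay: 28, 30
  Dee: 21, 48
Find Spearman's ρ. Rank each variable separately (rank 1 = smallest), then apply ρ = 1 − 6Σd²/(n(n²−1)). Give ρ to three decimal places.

0.314

Ranks of variable 1: 2, 1, 3, 5, 6, 4
Ranks of variable 2: 4, 1, 3, 5, 2, 6
d = r₁ − r₂: -2, 0, 0, 0, 4, -2
d²: 4, 0, 0, 0, 16, 4; Σd² = 24
ρ = 1 − 6·24/(6·35) = 1 − 144/210 = 0.314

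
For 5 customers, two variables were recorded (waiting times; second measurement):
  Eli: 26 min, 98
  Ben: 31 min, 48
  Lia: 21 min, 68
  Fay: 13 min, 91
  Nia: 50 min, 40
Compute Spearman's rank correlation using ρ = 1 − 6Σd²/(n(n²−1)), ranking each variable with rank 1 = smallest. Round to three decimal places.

-0.700

Ranks of variable 1: 3, 4, 2, 1, 5
Ranks of variable 2: 5, 2, 3, 4, 1
d = r₁ − r₂: -2, 2, -1, -3, 4
d²: 4, 4, 1, 9, 16; Σd² = 34
ρ = 1 − 6·34/(5·24) = 1 − 204/120 = -0.700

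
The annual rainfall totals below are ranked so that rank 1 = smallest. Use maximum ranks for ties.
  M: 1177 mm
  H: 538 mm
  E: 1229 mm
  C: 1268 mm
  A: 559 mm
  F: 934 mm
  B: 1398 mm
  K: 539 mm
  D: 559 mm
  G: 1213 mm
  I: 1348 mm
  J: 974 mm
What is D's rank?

Sorted (ascending): 538, 539, 559, 559, 934, 974, 1177, 1213, 1229, 1268, 1348, 1398
The 2 values of 559 occupy positions 3–4 → each gets rank 4.
D has value 559 mm → rank 4.

4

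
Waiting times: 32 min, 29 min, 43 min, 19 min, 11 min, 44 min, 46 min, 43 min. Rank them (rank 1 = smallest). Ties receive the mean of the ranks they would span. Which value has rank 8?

46

Sorted (ascending): 11, 19, 29, 32, 43, 43, 44, 46
The 2 values of 43 occupy positions 5–6 → average rank (5+6)/2 = 5.5.
Rank 8 → value 46.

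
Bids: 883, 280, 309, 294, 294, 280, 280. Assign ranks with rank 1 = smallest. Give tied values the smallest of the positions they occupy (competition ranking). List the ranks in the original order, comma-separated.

7, 1, 6, 4, 4, 1, 1

Sorted (ascending): 280, 280, 280, 294, 294, 309, 883
The 3 values of 280 occupy positions 1–3 → each gets rank 1.
The 2 values of 294 occupy positions 4–5 → each gets rank 4.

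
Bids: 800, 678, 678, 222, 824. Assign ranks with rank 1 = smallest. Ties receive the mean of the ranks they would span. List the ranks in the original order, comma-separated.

Sorted (ascending): 222, 678, 678, 800, 824
The 2 values of 678 occupy positions 2–3 → average rank (2+3)/2 = 2.5.

4, 2.5, 2.5, 1, 5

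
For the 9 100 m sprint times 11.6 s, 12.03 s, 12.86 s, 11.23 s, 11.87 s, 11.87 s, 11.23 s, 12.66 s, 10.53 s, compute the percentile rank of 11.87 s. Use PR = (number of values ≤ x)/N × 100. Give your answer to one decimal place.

N = 9.
Strictly below 11.87: 4. Equal to 11.87: 2.
PR = 6/9 × 100 = 66.7

66.7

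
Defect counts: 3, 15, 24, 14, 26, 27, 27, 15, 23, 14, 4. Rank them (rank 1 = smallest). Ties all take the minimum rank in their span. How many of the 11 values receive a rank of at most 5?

6

Sorted (ascending): 3, 4, 14, 14, 15, 15, 23, 24, 26, 27, 27
The 2 values of 14 occupy positions 3–4 → each gets rank 3.
The 2 values of 15 occupy positions 5–6 → each gets rank 5.
The 2 values of 27 occupy positions 10–11 → each gets rank 10.
Ranks ≤ 5: {1, 2, 3, 3, 5, 5} → 6 values.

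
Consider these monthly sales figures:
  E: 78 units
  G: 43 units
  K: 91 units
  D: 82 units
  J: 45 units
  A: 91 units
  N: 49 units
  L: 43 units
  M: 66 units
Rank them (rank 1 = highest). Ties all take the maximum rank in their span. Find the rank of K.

2

Sorted (descending): 91, 91, 82, 78, 66, 49, 45, 43, 43
The 2 values of 91 occupy positions 1–2 → each gets rank 2.
The 2 values of 43 occupy positions 8–9 → each gets rank 9.
K has value 91 units → rank 2.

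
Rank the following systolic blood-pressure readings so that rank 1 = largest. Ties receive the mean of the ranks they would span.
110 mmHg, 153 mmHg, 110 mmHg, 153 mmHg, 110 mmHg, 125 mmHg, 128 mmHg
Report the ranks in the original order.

Sorted (descending): 153, 153, 128, 125, 110, 110, 110
The 2 values of 153 occupy positions 1–2 → average rank (1+2)/2 = 1.5.
The 3 values of 110 occupy positions 5–7 → average rank 6.

6, 1.5, 6, 1.5, 6, 4, 3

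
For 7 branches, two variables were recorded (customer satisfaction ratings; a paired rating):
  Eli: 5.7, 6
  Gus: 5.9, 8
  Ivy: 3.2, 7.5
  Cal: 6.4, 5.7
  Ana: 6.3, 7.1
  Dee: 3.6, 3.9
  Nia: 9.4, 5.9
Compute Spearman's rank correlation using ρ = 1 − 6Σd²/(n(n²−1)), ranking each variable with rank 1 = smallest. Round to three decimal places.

-0.214

Ranks of variable 1: 3, 4, 1, 6, 5, 2, 7
Ranks of variable 2: 4, 7, 6, 2, 5, 1, 3
d = r₁ − r₂: -1, -3, -5, 4, 0, 1, 4
d²: 1, 9, 25, 16, 0, 1, 16; Σd² = 68
ρ = 1 − 6·68/(7·48) = 1 − 408/336 = -0.214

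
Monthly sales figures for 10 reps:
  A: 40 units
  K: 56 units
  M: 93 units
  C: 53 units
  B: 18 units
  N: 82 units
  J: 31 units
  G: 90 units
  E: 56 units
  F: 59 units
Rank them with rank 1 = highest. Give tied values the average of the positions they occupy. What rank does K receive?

Sorted (descending): 93, 90, 82, 59, 56, 56, 53, 40, 31, 18
The 2 values of 56 occupy positions 5–6 → average rank (5+6)/2 = 5.5.
K has value 56 units → rank 5.5.

5.5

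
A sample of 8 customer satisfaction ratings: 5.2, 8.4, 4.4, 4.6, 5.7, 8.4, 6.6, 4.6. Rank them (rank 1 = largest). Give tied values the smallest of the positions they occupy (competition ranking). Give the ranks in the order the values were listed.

Sorted (descending): 8.4, 8.4, 6.6, 5.7, 5.2, 4.6, 4.6, 4.4
The 2 values of 8.4 occupy positions 1–2 → each gets rank 1.
The 2 values of 4.6 occupy positions 6–7 → each gets rank 6.

5, 1, 8, 6, 4, 1, 3, 6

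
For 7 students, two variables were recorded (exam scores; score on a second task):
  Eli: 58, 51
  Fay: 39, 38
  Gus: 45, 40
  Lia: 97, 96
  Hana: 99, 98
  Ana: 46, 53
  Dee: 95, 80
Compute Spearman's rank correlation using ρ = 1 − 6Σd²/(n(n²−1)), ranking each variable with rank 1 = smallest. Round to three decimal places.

0.964

Ranks of variable 1: 4, 1, 2, 6, 7, 3, 5
Ranks of variable 2: 3, 1, 2, 6, 7, 4, 5
d = r₁ − r₂: 1, 0, 0, 0, 0, -1, 0
d²: 1, 0, 0, 0, 0, 1, 0; Σd² = 2
ρ = 1 − 6·2/(7·48) = 1 − 12/336 = 0.964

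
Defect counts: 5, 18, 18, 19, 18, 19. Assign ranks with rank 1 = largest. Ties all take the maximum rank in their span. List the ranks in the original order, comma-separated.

Sorted (descending): 19, 19, 18, 18, 18, 5
The 2 values of 19 occupy positions 1–2 → each gets rank 2.
The 3 values of 18 occupy positions 3–5 → each gets rank 5.

6, 5, 5, 2, 5, 2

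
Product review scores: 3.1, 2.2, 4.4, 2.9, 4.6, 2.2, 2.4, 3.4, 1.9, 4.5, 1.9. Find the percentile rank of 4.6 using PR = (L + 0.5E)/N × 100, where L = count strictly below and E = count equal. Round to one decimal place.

N = 11.
Strictly below 4.6: 10. Equal to 4.6: 1.
PR = (10 + 0.5·1)/11 × 100 = 95.5

95.5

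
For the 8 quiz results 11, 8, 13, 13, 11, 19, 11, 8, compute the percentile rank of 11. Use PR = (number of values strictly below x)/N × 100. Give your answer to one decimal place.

N = 8.
Strictly below 11: 2. Equal to 11: 3.
PR = 2/8 × 100 = 25.0

25.0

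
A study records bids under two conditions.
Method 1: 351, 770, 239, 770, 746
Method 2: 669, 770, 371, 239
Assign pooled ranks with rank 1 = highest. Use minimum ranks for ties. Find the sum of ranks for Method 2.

20

Sorted (descending): 770, 770, 770, 746, 669, 371, 351, 239, 239
The 3 values of 770 occupy positions 1–3 → each gets rank 1.
The 2 values of 239 occupy positions 8–9 → each gets rank 8.
Method 2 values → pooled ranks: 669→5, 770→1, 371→6, 239→8
Rank sum = 5 + 1 + 6 + 8 = 20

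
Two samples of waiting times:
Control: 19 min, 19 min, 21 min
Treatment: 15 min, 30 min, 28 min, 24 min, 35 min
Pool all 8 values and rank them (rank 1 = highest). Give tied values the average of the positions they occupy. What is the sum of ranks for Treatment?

Sorted (descending): 35, 30, 28, 24, 21, 19, 19, 15
The 2 values of 19 occupy positions 6–7 → average rank (6+7)/2 = 6.5.
Treatment values → pooled ranks: 15→8, 30→2, 28→3, 24→4, 35→1
Rank sum = 8 + 2 + 3 + 4 + 1 = 18

18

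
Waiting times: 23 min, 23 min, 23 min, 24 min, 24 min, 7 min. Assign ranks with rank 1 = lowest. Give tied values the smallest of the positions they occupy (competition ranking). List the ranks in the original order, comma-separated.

Sorted (ascending): 7, 23, 23, 23, 24, 24
The 3 values of 23 occupy positions 2–4 → each gets rank 2.
The 2 values of 24 occupy positions 5–6 → each gets rank 5.

2, 2, 2, 5, 5, 1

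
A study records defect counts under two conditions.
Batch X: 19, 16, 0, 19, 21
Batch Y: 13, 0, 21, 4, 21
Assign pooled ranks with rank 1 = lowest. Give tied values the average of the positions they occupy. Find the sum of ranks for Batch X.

Sorted (ascending): 0, 0, 4, 13, 16, 19, 19, 21, 21, 21
The 2 values of 0 occupy positions 1–2 → average rank (1+2)/2 = 1.5.
The 2 values of 19 occupy positions 6–7 → average rank (6+7)/2 = 6.5.
The 3 values of 21 occupy positions 8–10 → average rank 9.
Batch X values → pooled ranks: 19→6.5, 16→5, 0→1.5, 19→6.5, 21→9
Rank sum = 6.5 + 5 + 1.5 + 6.5 + 9 = 28.5

28.5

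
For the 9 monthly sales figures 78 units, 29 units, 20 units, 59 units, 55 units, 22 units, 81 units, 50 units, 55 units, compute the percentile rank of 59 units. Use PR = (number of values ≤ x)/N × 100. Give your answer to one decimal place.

N = 9.
Strictly below 59: 6. Equal to 59: 1.
PR = 7/9 × 100 = 77.8

77.8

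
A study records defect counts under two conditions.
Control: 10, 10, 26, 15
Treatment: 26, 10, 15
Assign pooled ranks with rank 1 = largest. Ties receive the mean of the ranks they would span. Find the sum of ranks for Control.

17

Sorted (descending): 26, 26, 15, 15, 10, 10, 10
The 2 values of 26 occupy positions 1–2 → average rank (1+2)/2 = 1.5.
The 2 values of 15 occupy positions 3–4 → average rank (3+4)/2 = 3.5.
The 3 values of 10 occupy positions 5–7 → average rank 6.
Control values → pooled ranks: 10→6, 10→6, 26→1.5, 15→3.5
Rank sum = 6 + 6 + 1.5 + 3.5 = 17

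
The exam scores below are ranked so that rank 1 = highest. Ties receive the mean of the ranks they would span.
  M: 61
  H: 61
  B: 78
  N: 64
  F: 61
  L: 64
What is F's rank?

Sorted (descending): 78, 64, 64, 61, 61, 61
The 2 values of 64 occupy positions 2–3 → average rank (2+3)/2 = 2.5.
The 3 values of 61 occupy positions 4–6 → average rank 5.
F has value 61 → rank 5.

5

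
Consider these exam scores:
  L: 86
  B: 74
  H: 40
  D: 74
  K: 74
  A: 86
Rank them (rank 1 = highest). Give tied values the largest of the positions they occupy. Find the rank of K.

Sorted (descending): 86, 86, 74, 74, 74, 40
The 2 values of 86 occupy positions 1–2 → each gets rank 2.
The 3 values of 74 occupy positions 3–5 → each gets rank 5.
K has value 74 → rank 5.

5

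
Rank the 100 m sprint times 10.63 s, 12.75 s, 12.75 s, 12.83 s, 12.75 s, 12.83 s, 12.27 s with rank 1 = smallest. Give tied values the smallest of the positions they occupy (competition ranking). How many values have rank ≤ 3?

5

Sorted (ascending): 10.63, 12.27, 12.75, 12.75, 12.75, 12.83, 12.83
The 3 values of 12.75 occupy positions 3–5 → each gets rank 3.
The 2 values of 12.83 occupy positions 6–7 → each gets rank 6.
Ranks ≤ 3: {1, 2, 3, 3, 3} → 5 values.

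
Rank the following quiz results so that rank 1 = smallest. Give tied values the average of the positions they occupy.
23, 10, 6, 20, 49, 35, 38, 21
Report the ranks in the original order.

Sorted (ascending): 6, 10, 20, 21, 23, 35, 38, 49
No ties — each value takes its position as its rank.

5, 2, 1, 3, 8, 6, 7, 4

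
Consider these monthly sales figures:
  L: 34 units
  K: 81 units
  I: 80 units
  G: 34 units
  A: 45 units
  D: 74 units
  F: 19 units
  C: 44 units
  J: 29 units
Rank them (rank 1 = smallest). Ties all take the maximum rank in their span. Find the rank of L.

4

Sorted (ascending): 19, 29, 34, 34, 44, 45, 74, 80, 81
The 2 values of 34 occupy positions 3–4 → each gets rank 4.
L has value 34 units → rank 4.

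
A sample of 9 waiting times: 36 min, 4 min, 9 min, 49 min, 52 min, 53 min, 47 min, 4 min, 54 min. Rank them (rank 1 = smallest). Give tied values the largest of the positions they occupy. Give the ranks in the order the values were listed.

Sorted (ascending): 4, 4, 9, 36, 47, 49, 52, 53, 54
The 2 values of 4 occupy positions 1–2 → each gets rank 2.

4, 2, 3, 6, 7, 8, 5, 2, 9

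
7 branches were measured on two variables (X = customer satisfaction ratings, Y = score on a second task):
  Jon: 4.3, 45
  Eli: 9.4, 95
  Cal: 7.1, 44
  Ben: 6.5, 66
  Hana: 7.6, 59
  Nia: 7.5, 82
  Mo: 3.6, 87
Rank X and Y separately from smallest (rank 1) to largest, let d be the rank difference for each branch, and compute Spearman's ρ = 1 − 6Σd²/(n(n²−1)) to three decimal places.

Ranks of variable 1: 2, 7, 4, 3, 6, 5, 1
Ranks of variable 2: 2, 7, 1, 4, 3, 5, 6
d = r₁ − r₂: 0, 0, 3, -1, 3, 0, -5
d²: 0, 0, 9, 1, 9, 0, 25; Σd² = 44
ρ = 1 − 6·44/(7·48) = 1 − 264/336 = 0.214

0.214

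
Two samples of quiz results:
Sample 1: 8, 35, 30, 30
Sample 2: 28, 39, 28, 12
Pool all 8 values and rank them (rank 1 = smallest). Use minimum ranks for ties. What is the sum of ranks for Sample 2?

16

Sorted (ascending): 8, 12, 28, 28, 30, 30, 35, 39
The 2 values of 28 occupy positions 3–4 → each gets rank 3.
The 2 values of 30 occupy positions 5–6 → each gets rank 5.
Sample 2 values → pooled ranks: 28→3, 39→8, 28→3, 12→2
Rank sum = 3 + 8 + 3 + 2 = 16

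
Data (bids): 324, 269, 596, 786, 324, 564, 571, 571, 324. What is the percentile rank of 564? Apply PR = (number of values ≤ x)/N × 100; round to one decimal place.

55.6

N = 9.
Strictly below 564: 4. Equal to 564: 1.
PR = 5/9 × 100 = 55.6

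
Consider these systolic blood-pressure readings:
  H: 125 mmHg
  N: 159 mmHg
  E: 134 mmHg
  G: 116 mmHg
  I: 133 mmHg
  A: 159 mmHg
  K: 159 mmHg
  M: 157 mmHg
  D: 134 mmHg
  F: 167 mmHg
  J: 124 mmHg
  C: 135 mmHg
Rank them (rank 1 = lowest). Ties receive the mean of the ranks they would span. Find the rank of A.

Sorted (ascending): 116, 124, 125, 133, 134, 134, 135, 157, 159, 159, 159, 167
The 2 values of 134 occupy positions 5–6 → average rank (5+6)/2 = 5.5.
The 3 values of 159 occupy positions 9–11 → average rank 10.
A has value 159 mmHg → rank 10.

10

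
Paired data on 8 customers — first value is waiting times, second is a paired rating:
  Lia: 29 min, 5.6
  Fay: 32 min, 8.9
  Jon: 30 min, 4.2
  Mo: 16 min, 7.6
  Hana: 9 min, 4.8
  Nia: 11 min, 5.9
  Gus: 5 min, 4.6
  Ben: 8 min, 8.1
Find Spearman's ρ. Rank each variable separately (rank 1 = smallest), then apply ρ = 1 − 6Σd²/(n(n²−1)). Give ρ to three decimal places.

Ranks of variable 1: 6, 8, 7, 5, 3, 4, 1, 2
Ranks of variable 2: 4, 8, 1, 6, 3, 5, 2, 7
d = r₁ − r₂: 2, 0, 6, -1, 0, -1, -1, -5
d²: 4, 0, 36, 1, 0, 1, 1, 25; Σd² = 68
ρ = 1 − 6·68/(8·63) = 1 − 408/504 = 0.190

0.190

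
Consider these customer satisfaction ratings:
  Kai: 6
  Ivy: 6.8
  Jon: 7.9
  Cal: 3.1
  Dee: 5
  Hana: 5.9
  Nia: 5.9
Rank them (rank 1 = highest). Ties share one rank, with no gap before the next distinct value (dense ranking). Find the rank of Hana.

Sorted (descending): 7.9, 6.8, 6, 5.9, 5.9, 5, 3.1
The 2 values of 5.9 share dense rank 4.
Remaining distinct values take the next consecutive integers.
Hana has value 5.9 → rank 4.

4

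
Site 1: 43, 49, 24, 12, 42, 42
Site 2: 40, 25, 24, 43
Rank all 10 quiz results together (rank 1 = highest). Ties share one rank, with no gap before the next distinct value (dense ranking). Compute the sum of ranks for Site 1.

Sorted (descending): 49, 43, 43, 42, 42, 40, 25, 24, 24, 12
The 2 values of 43 share dense rank 2.
The 2 values of 42 share dense rank 3.
The 2 values of 24 share dense rank 6.
Remaining distinct values take the next consecutive integers.
Site 1 values → pooled ranks: 43→2, 49→1, 24→6, 12→7, 42→3, 42→3
Rank sum = 2 + 1 + 6 + 7 + 3 + 3 = 22

22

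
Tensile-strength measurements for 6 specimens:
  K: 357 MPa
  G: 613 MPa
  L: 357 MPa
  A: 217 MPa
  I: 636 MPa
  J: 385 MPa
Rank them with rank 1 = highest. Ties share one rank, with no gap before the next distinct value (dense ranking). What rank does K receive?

4

Sorted (descending): 636, 613, 385, 357, 357, 217
The 2 values of 357 share dense rank 4.
Remaining distinct values take the next consecutive integers.
K has value 357 MPa → rank 4.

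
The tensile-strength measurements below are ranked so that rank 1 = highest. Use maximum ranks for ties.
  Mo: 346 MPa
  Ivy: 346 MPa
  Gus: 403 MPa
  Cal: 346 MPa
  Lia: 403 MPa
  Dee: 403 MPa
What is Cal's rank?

6

Sorted (descending): 403, 403, 403, 346, 346, 346
The 3 values of 403 occupy positions 1–3 → each gets rank 3.
The 3 values of 346 occupy positions 4–6 → each gets rank 6.
Cal has value 346 MPa → rank 6.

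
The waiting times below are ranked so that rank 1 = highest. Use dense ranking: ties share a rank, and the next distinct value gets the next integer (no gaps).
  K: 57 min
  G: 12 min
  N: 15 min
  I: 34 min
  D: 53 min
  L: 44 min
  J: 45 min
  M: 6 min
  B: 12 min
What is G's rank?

7

Sorted (descending): 57, 53, 45, 44, 34, 15, 12, 12, 6
The 2 values of 12 share dense rank 7.
Remaining distinct values take the next consecutive integers.
G has value 12 min → rank 7.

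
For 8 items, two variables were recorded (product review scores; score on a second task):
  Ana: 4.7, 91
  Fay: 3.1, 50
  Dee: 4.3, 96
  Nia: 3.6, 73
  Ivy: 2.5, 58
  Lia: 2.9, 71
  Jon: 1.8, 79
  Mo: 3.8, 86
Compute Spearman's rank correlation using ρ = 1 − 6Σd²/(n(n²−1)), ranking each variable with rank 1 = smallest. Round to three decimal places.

Ranks of variable 1: 8, 4, 7, 5, 2, 3, 1, 6
Ranks of variable 2: 7, 1, 8, 4, 2, 3, 5, 6
d = r₁ − r₂: 1, 3, -1, 1, 0, 0, -4, 0
d²: 1, 9, 1, 1, 0, 0, 16, 0; Σd² = 28
ρ = 1 − 6·28/(8·63) = 1 − 168/504 = 0.667

0.667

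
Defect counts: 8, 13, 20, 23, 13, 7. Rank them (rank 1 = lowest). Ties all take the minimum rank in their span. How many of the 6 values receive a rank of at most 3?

4

Sorted (ascending): 7, 8, 13, 13, 20, 23
The 2 values of 13 occupy positions 3–4 → each gets rank 3.
Ranks ≤ 3: {1, 2, 3, 3} → 4 values.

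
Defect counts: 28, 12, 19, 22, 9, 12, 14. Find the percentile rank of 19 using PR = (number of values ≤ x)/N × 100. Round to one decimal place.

71.4

N = 7.
Strictly below 19: 4. Equal to 19: 1.
PR = 5/7 × 100 = 71.4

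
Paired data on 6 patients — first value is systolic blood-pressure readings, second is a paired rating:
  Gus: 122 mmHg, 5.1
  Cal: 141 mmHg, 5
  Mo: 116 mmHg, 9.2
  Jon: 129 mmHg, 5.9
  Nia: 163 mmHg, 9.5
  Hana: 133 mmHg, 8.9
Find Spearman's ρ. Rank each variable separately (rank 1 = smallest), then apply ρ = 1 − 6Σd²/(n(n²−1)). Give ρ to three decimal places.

Ranks of variable 1: 2, 5, 1, 3, 6, 4
Ranks of variable 2: 2, 1, 5, 3, 6, 4
d = r₁ − r₂: 0, 4, -4, 0, 0, 0
d²: 0, 16, 16, 0, 0, 0; Σd² = 32
ρ = 1 − 6·32/(6·35) = 1 − 192/210 = 0.086

0.086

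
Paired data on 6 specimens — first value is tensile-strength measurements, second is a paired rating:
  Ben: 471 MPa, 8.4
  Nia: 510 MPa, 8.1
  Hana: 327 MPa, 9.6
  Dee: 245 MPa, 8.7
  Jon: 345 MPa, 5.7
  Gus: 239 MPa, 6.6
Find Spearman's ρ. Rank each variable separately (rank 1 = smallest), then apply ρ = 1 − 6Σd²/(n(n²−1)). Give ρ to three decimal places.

Ranks of variable 1: 5, 6, 3, 2, 4, 1
Ranks of variable 2: 4, 3, 6, 5, 1, 2
d = r₁ − r₂: 1, 3, -3, -3, 3, -1
d²: 1, 9, 9, 9, 9, 1; Σd² = 38
ρ = 1 − 6·38/(6·35) = 1 − 228/210 = -0.086

-0.086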